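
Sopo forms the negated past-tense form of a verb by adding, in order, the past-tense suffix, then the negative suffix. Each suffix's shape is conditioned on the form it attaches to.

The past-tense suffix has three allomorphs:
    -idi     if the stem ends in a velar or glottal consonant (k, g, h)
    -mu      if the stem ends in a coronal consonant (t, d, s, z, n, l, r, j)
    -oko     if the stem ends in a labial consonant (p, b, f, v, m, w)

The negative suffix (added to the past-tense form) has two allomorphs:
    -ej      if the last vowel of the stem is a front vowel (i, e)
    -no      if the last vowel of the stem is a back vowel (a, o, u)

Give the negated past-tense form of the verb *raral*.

*raral* — final consonant /l/ (coronal) → -mu → *raralmu*.
The past-tense form *raralmu* — last vowel /u/ (a back vowel) → -no → *raralmuno*.

raralmuno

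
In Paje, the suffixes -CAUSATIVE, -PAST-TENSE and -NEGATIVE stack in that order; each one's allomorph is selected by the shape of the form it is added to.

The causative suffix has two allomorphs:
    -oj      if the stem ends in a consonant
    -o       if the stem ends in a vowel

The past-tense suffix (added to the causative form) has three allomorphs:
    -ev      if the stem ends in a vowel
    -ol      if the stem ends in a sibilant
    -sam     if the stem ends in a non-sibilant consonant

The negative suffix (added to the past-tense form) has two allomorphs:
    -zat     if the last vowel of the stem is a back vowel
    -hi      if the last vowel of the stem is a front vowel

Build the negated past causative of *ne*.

Since the final sound of *ne* is /e/ (a vowel), it takes -o, giving *neo*.
The causative form *neo*: final sound = /o/, a vowel → -ev → *neoev*.
The past-tense form *neoev*: last vowel = /e/, a front vowel → -hi → *neoevhi*.

neoevhi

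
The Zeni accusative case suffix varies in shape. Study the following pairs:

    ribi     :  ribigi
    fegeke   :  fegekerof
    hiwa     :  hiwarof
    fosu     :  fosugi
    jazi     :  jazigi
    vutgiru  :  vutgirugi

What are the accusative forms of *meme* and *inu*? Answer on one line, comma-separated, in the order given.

memerof, inugi

Looking at the last vowel of each stem: -gi when the last vowel of the stem is a high vowel (*ribi*, *fosu*, *jazi*, *vutgiru*); -rof when the last vowel of the stem is a non-high vowel (*fegeke*, *hiwa*).
The last vowel of *meme* is /e/, which is a non-high vowel, so the suffix is -rof, giving *memerof*.
*inu*: last vowel = /u/, a high vowel → -gi → *inugi*.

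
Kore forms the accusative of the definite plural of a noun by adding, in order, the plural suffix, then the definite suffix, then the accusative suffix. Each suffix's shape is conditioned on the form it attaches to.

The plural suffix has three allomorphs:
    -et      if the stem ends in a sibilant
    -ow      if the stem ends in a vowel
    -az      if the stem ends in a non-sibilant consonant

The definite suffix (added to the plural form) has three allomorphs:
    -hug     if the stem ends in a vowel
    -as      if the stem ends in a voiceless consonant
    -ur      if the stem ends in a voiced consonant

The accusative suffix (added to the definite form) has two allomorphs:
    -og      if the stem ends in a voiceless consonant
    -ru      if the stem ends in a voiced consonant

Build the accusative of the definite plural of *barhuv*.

The final sound of *barhuv* is /v/, which is a non-sibilant consonant, so the plural suffix is -az, giving *barhuvaz*.
The final sound of the plural form *barhuvaz* is /z/, which is a voiced consonant, so the definite suffix is -ur, giving *barhuvazur*.
Since the final consonant of the definite form *barhuvazur* is /r/ (voiced), it takes -ru, giving *barhuvazurru*.

barhuvazurru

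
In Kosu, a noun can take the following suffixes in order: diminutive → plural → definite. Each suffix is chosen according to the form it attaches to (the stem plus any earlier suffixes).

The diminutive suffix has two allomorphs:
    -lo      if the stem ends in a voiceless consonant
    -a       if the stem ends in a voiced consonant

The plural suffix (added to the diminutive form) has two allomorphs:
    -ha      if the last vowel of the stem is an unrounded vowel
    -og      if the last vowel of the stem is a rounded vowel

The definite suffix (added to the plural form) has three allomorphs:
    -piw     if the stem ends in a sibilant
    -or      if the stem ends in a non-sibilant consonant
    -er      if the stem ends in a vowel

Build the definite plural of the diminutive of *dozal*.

*dozal*: final consonant = /l/, voiced → -a → *dozala*.
Since the last vowel of the diminutive form *dozala* is /a/ (an unrounded vowel), it takes -ha, giving *dozalaha*.
Since the final sound of the plural form *dozalaha* is /a/ (a vowel), it takes -er, giving *dozalahaer*.

dozalahaer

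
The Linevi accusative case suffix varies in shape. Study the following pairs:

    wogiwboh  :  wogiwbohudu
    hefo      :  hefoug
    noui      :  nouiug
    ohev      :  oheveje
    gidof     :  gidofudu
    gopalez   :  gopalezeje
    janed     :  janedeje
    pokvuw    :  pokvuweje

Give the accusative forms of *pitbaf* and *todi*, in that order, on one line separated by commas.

pitbafudu, todiug

The alternation tracks the final sound of the stem — -udu when the stem ends in a voiceless consonant (*wogiwboh*, *gidof*); -eje when the stem ends in a voiced consonant (*ohev*, *gopalez*, *janed*, *pokvuw*); -ug when the stem ends in a vowel (*hefo*, *noui*).
*pitbaf*: final sound = /f/, a voiceless consonant → -udu → *pitbafudu*.
Since the final sound of *todi* is /i/ (a vowel), it takes -ug, giving *todiug*.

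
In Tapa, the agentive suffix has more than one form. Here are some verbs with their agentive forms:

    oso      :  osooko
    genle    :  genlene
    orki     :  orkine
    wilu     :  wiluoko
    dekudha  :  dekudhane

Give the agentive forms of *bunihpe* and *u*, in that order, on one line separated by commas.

Looking at the last vowel of each stem: -oko when the last vowel of the stem is a rounded vowel (*oso*, *wilu*); -ne when the last vowel of the stem is an unrounded vowel (*genle*, *orki*, *dekudha*).
The last vowel of *bunihpe* is /e/, which is an unrounded vowel, so the suffix is -ne, giving *bunihpene*.
*u* — last vowel /u/ (a rounded vowel) → -oko → *uoko*.

bunihpene, uoko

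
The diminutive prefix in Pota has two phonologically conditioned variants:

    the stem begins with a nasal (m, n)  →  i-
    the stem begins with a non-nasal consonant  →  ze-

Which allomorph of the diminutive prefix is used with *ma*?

i-

The first consonant of *ma* is /m/, which is a nasal, so the prefix is i-.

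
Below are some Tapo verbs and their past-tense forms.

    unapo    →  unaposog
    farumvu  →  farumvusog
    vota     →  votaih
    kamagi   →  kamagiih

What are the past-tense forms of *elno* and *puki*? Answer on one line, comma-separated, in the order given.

elnosog, pukiih

The pattern is rounding harmony: -sog when the last vowel of the stem is a rounded vowel (*unapo*, *farumvu*); -ih when the last vowel of the stem is an unrounded vowel (*vota*, *kamagi*).
The last vowel of *elno* is /o/, which is a rounded vowel, so the suffix is -sog, giving *elnosog*.
*puki*: last vowel = /i/, an unrounded vowel → -ih → *pukiih*.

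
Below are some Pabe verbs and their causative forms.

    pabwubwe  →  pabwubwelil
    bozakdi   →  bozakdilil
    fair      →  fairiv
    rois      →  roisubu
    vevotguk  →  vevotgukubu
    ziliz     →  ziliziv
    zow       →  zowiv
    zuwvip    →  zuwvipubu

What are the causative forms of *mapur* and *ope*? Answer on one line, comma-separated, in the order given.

The suffix is conditioned by the final sound: -ubu when the stem ends in a voiceless consonant (*rois*, *vevotguk*, *zuwvip*); -iv when the stem ends in a voiced consonant (*fair*, *ziliz*, *zow*); -lil when the stem ends in a vowel (*pabwubwe*, *bozakdi*).
The final sound of *mapur* is /r/, which is a voiced consonant, so the suffix is -iv, giving *mapuriv*.
Since the final sound of *ope* is /e/ (a vowel), it takes -lil, giving *opelil*.

mapuriv, opelil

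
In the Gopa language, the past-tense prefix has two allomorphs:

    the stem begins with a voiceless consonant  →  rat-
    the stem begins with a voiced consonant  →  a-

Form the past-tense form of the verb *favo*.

ratfavo

Since the first consonant of *favo* is /f/ (voiceless), it takes rat-, giving *ratfavo*.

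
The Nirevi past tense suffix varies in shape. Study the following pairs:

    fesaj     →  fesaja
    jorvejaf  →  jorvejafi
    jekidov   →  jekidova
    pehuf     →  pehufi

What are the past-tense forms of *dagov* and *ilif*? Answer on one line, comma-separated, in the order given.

Looking at the final consonant of each stem: -i when the stem ends in a voiceless consonant (*jorvejaf*, *pehuf*); -a when the stem ends in a voiced consonant (*fesaj*, *jekidov*).
*dagov*: final consonant = /v/, voiced → -a → *dagova*.
*ilif* — final consonant /f/ (voiceless) → -i → *ilifi*.

dagova, ilifi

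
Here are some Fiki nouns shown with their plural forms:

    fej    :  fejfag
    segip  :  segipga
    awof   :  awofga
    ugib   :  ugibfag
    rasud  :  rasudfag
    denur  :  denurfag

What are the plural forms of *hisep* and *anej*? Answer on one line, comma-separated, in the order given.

hisepga, anejfag

The suffix is conditioned by the final consonant: -ga when the stem ends in a voiceless consonant (*segip*, *awof*); -fag when the stem ends in a voiced consonant (*fej*, *ugib*, *rasud*, *denur*).
*hisep*: final consonant = /p/, voiceless → -ga → *hisepga*.
*anej*: final consonant = /j/, voiced → -fag → *anejfag*.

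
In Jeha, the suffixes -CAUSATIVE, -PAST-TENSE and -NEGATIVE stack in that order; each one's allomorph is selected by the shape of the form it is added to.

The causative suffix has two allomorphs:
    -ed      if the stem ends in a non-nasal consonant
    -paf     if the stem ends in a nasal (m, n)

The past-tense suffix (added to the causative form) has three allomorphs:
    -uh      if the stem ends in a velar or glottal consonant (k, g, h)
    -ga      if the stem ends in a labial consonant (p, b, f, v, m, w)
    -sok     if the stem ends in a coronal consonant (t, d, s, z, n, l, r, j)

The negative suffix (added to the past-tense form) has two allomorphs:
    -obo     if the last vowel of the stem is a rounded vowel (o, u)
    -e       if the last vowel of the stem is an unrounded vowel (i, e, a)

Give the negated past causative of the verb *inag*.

inagedsokobo

*inag*: final consonant = /g/, non-nasal → -ed → *inaged*.
The causative form *inaged*: final consonant = /d/, coronal → -sok → *inagedsok*.
The last vowel of the past-tense form *inagedsok* is /o/, which is a rounded vowel, so the negative suffix is -obo, giving *inagedsokobo*.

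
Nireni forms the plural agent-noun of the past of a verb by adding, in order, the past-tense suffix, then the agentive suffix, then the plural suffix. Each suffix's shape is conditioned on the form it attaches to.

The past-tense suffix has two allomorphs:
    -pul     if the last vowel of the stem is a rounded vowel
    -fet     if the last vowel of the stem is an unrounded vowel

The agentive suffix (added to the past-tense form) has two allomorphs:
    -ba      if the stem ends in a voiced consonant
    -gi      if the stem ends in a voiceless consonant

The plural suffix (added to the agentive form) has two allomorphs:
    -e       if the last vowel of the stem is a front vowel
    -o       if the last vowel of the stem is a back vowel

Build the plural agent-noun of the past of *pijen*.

Since the last vowel of *pijen* is /e/ (an unrounded vowel), it takes -fet, giving *pijenfet*.
The past-tense form *pijenfet* — final consonant /t/ (voiceless) → -gi → *pijenfetgi*.
The last vowel of the agentive form *pijenfetgi* is /i/, which is a front vowel, so the plural suffix is -e, giving *pijenfetgie*.

pijenfetgie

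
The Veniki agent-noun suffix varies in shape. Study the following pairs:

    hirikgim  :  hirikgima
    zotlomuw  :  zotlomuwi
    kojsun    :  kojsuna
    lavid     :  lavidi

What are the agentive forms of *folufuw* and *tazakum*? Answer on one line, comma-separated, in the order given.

folufuwi, tazakuma

Looking at the final consonant of each stem: -a when the stem ends in a nasal (*hirikgim*, *kojsun*); -i when the stem ends in a non-nasal consonant (*zotlomuw*, *lavid*).
The final consonant of *folufuw* is /w/, which is non-nasal, so the suffix is -i, giving *folufuwi*.
*tazakum* — final consonant /m/ (a nasal) → -a → *tazakuma*.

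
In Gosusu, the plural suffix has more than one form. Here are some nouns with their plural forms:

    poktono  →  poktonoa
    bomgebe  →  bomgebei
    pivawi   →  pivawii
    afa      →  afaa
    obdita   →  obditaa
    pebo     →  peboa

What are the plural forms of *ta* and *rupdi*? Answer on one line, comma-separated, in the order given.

The alternation tracks the last vowel of the stem — -i when the last vowel of the stem is a front vowel (*bomgebe*, *pivawi*); -a when the last vowel of the stem is a back vowel (*poktono*, *afa*, *obdita*, *pebo*).
Since the last vowel of *ta* is /a/ (a back vowel), it takes -a, giving *taa*.
*rupdi*: last vowel = /i/, a front vowel → -i → *rupdii*.

taa, rupdii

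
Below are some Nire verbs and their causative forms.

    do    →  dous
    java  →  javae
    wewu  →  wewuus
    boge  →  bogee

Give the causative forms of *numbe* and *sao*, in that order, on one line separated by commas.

The pattern is rounding harmony: -us when the last vowel of the stem is a rounded vowel (*do*, *wewu*); -e when the last vowel of the stem is an unrounded vowel (*java*, *boge*).
The last vowel of *numbe* is /e/, which is an unrounded vowel, so the suffix is -e, giving *numbee*.
*sao*: last vowel = /o/, a rounded vowel → -us → *saous*.

numbee, saous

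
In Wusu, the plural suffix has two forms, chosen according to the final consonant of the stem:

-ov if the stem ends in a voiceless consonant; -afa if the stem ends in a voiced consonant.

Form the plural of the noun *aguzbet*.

Since the final consonant of *aguzbet* is /t/ (voiceless), it takes -ov, giving *aguzbetov*.

aguzbetov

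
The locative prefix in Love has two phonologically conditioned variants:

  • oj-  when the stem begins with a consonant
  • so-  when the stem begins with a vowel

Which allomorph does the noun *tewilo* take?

oj-

The first sound of *tewilo* is /t/, which is a consonant, so the prefix is oj-.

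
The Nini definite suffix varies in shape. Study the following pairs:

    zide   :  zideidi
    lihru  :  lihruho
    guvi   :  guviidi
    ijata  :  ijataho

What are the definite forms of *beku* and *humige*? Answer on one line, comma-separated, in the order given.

The suffix is conditioned by the last vowel: -idi when the last vowel of the stem is a front vowel (*zide*, *guvi*); -ho when the last vowel of the stem is a back vowel (*lihru*, *ijata*).
The last vowel of *beku* is /u/, which is a back vowel, so the suffix is -ho, giving *bekuho*.
*humige* — last vowel /e/ (a front vowel) → -idi → *humigeidi*.

bekuho, humigeidi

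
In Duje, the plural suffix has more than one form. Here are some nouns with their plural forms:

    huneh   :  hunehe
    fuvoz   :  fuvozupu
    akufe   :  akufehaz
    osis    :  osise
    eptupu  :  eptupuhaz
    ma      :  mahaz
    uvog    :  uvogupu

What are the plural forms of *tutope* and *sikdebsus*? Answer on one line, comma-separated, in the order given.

tutopehaz, sikdebsuse

The pattern is voicing of the final sound: -e when the stem ends in a voiceless consonant (*huneh*, *osis*); -upu when the stem ends in a voiced consonant (*fuvoz*, *uvog*); -haz when the stem ends in a vowel (*akufe*, *eptupu*, *ma*).
Since the final sound of *tutope* is /e/ (a vowel), it takes -haz, giving *tutopehaz*.
*sikdebsus* — final sound /s/ (a voiceless consonant) → -e → *sikdebsuse*.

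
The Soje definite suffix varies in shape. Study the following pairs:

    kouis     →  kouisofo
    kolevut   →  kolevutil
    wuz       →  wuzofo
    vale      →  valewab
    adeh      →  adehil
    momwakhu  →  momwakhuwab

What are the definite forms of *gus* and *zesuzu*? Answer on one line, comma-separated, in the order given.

gusofo, zesuzuwab

The pattern is sibilance of the final sound: -ofo when the stem ends in a sibilant (*kouis*, *wuz*); -il when the stem ends in a non-sibilant consonant (*kolevut*, *adeh*); -wab when the stem ends in a vowel (*vale*, *momwakhu*).
*gus* — final sound /s/ (a sibilant) → -ofo → *gusofo*.
The final sound of *zesuzu* is /u/, which is a vowel, so the suffix is -wab, giving *zesuzuwab*.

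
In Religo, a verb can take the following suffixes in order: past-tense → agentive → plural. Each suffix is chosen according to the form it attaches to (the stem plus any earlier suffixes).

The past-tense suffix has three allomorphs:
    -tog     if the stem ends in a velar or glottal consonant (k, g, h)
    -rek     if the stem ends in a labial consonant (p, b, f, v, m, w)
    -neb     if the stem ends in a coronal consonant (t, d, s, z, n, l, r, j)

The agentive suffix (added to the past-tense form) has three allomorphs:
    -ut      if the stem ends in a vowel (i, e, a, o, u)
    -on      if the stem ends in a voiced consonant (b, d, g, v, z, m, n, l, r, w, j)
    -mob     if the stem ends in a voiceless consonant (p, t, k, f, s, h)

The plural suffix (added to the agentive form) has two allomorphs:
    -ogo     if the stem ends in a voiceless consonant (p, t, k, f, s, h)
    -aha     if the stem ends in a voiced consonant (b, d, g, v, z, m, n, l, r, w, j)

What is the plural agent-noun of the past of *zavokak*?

*zavokak*: final consonant = /k/, velar/glottal → -tog → *zavokaktog*.
Since the final sound of the past-tense form *zavokaktog* is /g/ (a voiced consonant), it takes -on, giving *zavokaktogon*.
Since the final consonant of the agentive form *zavokaktogon* is /n/ (voiced), it takes -aha, giving *zavokaktogonaha*.

zavokaktogonaha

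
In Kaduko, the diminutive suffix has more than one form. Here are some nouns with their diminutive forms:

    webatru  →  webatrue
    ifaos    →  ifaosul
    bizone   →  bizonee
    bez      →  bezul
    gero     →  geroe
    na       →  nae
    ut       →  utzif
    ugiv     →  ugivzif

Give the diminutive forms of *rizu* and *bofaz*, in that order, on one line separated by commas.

rizue, bofazul

Looking at the final sound of each stem: -ul when the stem ends in a sibilant (*ifaos*, *bez*); -zif when the stem ends in a non-sibilant consonant (*ut*, *ugiv*); -e when the stem ends in a vowel (*webatru*, *bizone*, *gero*, *na*).
The final sound of *rizu* is /u/, which is a vowel, so the suffix is -e, giving *rizue*.
*bofaz*: final sound = /z/, a sibilant → -ul → *bofazul*.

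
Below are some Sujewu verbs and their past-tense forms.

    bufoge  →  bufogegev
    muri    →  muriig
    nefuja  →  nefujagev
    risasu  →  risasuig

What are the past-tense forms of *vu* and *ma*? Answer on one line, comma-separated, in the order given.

vuig, magev

Looking at the last vowel of each stem: -ig when the last vowel of the stem is a high vowel (*muri*, *risasu*); -gev when the last vowel of the stem is a non-high vowel (*bufoge*, *nefuja*).
*vu* — last vowel /u/ (a high vowel) → -ig → *vuig*.
*ma* — last vowel /a/ (a non-high vowel) → -gev → *magev*.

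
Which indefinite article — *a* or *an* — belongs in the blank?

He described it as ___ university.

The indefinite article is chosen by the initial *sound* of the following word, not its spelling.
*university* begins with the sound /juː/ (u pronounced /juː/) — a consonant sound.
So the article is *a*: He described it as a university.

a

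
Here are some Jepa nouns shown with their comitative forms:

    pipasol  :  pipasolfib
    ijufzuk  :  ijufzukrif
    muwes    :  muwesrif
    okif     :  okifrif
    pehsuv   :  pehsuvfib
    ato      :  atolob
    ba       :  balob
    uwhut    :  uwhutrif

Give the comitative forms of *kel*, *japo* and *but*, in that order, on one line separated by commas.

kelfib, japolob, butrif

Looking at the final sound of each stem: -rif when the stem ends in a voiceless consonant (*ijufzuk*, *muwes*, *okif*, *uwhut*); -fib when the stem ends in a voiced consonant (*pipasol*, *pehsuv*); -lob when the stem ends in a vowel (*ato*, *ba*).
The final sound of *kel* is /l/, which is a voiced consonant, so the suffix is -fib, giving *kelfib*.
Since the final sound of *japo* is /o/ (a vowel), it takes -lob, giving *japolob*.
*but*: final sound = /t/, a voiceless consonant → -rif → *butrif*.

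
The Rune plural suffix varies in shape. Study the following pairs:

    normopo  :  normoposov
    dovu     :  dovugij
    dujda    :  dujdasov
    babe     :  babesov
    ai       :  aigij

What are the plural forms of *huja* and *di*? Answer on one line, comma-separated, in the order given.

hujasov, digij

The suffix is conditioned by the last vowel: -gij when the last vowel of the stem is a high vowel (*dovu*, *ai*); -sov when the last vowel of the stem is a non-high vowel (*normopo*, *dujda*, *babe*).
*huja*: last vowel = /a/, a non-high vowel → -sov → *hujasov*.
*di*: last vowel = /i/, a high vowel → -gij → *digij*.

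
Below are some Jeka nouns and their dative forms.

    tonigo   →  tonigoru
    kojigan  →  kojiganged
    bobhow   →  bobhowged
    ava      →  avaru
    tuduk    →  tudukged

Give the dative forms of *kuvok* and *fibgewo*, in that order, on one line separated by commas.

Looking at the final sound of each stem: -ged when the stem ends in a consonant (*kojigan*, *bobhow*, *tuduk*); -ru when the stem ends in a vowel (*tonigo*, *ava*).
Since the final sound of *kuvok* is /k/ (a consonant), it takes -ged, giving *kuvokged*.
The final sound of *fibgewo* is /o/, which is a vowel, so the suffix is -ru, giving *fibgeworu*.

kuvokged, fibgeworu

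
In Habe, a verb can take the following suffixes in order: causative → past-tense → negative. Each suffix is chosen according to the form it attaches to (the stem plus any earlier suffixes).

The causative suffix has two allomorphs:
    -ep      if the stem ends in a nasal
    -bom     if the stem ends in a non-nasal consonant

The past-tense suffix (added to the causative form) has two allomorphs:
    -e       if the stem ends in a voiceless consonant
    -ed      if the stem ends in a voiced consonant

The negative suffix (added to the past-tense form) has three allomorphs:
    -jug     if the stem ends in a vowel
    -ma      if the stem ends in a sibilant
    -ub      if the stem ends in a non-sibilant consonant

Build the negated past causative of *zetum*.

Since the final consonant of *zetum* is /m/ (a nasal), it takes -ep, giving *zetumep*.
The causative form *zetumep* — final consonant /p/ (voiceless) → -e → *zetumepe*.
The final sound of the past-tense form *zetumepe* is /e/, which is a vowel, so the negative suffix is -jug, giving *zetumepejug*.

zetumepejug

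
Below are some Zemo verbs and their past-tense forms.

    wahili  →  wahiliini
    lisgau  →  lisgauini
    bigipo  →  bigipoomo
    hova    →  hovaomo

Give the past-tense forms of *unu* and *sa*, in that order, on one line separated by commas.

unuini, saomo

The pattern is height harmony: -ini when the last vowel of the stem is a high vowel (*wahili*, *lisgau*); -omo when the last vowel of the stem is a non-high vowel (*bigipo*, *hova*).
*unu* — last vowel /u/ (a high vowel) → -ini → *unuini*.
Since the last vowel of *sa* is /a/ (a non-high vowel), it takes -omo, giving *saomo*.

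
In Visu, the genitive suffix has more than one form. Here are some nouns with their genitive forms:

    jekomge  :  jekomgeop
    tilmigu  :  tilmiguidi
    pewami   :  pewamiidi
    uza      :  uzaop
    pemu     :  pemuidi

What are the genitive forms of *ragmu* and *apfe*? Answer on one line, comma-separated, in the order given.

The alternation tracks the last vowel of the stem — -idi when the last vowel of the stem is a high vowel (*tilmigu*, *pewami*, *pemu*); -op when the last vowel of the stem is a non-high vowel (*jekomge*, *uza*).
Since the last vowel of *ragmu* is /u/ (a high vowel), it takes -idi, giving *ragmuidi*.
*apfe*: last vowel = /e/, a non-high vowel → -op → *apfeop*.

ragmuidi, apfeop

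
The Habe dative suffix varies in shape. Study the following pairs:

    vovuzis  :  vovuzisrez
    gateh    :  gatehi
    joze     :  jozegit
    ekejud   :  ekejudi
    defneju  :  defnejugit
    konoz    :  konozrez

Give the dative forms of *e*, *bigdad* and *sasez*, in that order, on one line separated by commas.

egit, bigdadi, sasezrez

The alternation tracks the final sound of the stem — -rez when the stem ends in a sibilant (*vovuzis*, *konoz*); -i when the stem ends in a non-sibilant consonant (*gateh*, *ekejud*); -git when the stem ends in a vowel (*joze*, *defneju*).
The final sound of *e* is /e/, which is a vowel, so the suffix is -git, giving *egit*.
The final sound of *bigdad* is /d/, which is a non-sibilant consonant, so the suffix is -i, giving *bigdadi*.
*sasez*: final sound = /z/, a sibilant → -rez → *sasezrez*.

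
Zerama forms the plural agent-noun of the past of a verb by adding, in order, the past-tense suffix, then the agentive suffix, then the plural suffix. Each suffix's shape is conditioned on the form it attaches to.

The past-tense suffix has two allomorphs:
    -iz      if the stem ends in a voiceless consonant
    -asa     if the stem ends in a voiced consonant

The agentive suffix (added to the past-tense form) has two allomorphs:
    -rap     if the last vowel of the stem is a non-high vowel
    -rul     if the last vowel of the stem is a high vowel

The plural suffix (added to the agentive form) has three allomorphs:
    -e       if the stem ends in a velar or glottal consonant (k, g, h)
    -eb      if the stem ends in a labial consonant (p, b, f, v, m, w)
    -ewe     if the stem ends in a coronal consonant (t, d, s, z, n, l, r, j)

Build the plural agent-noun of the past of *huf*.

hufizrulewe

*huf* — final consonant /f/ (voiceless) → -iz → *hufiz*.
Since the last vowel of the past-tense form *hufiz* is /i/ (a high vowel), it takes -rul, giving *hufizrul*.
The final consonant of the agentive form *hufizrul* is /l/, which is coronal, so the plural suffix is -ewe, giving *hufizrulewe*.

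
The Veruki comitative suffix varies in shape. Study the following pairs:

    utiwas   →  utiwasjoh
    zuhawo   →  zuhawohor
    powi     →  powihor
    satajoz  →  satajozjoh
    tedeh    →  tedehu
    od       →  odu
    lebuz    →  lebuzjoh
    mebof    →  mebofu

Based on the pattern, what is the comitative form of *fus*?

fusjoh

The alternation tracks the final sound of the stem — -joh when the stem ends in a sibilant (*utiwas*, *satajoz*, *lebuz*); -u when the stem ends in a non-sibilant consonant (*tedeh*, *od*, *mebof*); -hor when the stem ends in a vowel (*zuhawo*, *powi*).
Since the final sound of *fus* is /s/ (a sibilant), it takes -joh, giving *fusjoh*.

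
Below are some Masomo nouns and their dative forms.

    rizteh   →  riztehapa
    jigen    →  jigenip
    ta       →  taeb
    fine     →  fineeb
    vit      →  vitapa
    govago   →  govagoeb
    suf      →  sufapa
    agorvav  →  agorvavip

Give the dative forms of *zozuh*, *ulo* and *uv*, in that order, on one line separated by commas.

zozuhapa, uloeb, uvip

The pattern is voicing of the final sound: -apa when the stem ends in a voiceless consonant (*rizteh*, *vit*, *suf*); -ip when the stem ends in a voiced consonant (*jigen*, *agorvav*); -eb when the stem ends in a vowel (*ta*, *fine*, *govago*).
*zozuh* — final sound /h/ (a voiceless consonant) → -apa → *zozuhapa*.
*ulo* — final sound /o/ (a vowel) → -eb → *uloeb*.
Since the final sound of *uv* is /v/ (a voiced consonant), it takes -ip, giving *uvip*.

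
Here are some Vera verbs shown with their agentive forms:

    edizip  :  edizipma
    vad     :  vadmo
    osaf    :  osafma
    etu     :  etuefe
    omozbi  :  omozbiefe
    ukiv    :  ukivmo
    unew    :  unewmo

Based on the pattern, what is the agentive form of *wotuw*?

The suffix is conditioned by the final sound: -ma when the stem ends in a voiceless consonant (*edizip*, *osaf*); -mo when the stem ends in a voiced consonant (*vad*, *ukiv*, *unew*); -efe when the stem ends in a vowel (*etu*, *omozbi*).
*wotuw* — final sound /w/ (a voiced consonant) → -mo → *wotuwmo*.

wotuwmo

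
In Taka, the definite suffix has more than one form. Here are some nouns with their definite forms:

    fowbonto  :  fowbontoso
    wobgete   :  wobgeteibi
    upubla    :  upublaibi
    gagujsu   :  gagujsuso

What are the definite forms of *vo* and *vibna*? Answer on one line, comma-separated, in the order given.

The pattern is rounding harmony: -so when the last vowel of the stem is a rounded vowel (*fowbonto*, *gagujsu*); -ibi when the last vowel of the stem is an unrounded vowel (*wobgete*, *upubla*).
*vo*: last vowel = /o/, a rounded vowel → -so → *voso*.
*vibna*: last vowel = /a/, an unrounded vowel → -ibi → *vibnaibi*.

voso, vibnaibi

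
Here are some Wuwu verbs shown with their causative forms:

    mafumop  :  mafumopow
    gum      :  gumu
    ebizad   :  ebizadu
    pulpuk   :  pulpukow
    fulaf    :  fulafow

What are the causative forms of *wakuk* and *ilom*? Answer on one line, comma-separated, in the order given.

The pattern is voicing of the final consonant: -ow when the stem ends in a voiceless consonant (*mafumop*, *pulpuk*, *fulaf*); -u when the stem ends in a voiced consonant (*gum*, *ebizad*).
Since the final consonant of *wakuk* is /k/ (voiceless), it takes -ow, giving *wakukow*.
Since the final consonant of *ilom* is /m/ (voiced), it takes -u, giving *ilomu*.

wakukow, ilomu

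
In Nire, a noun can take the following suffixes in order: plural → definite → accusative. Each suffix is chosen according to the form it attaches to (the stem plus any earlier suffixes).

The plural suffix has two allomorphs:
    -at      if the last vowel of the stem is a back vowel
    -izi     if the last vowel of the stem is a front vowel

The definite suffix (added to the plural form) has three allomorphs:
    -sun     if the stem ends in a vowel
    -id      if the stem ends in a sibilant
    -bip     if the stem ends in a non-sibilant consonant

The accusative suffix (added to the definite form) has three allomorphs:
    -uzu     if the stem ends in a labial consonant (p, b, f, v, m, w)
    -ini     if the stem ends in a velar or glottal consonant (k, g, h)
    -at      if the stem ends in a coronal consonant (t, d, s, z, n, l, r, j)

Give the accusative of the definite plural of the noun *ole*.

oleizisunat

*ole* — last vowel /e/ (a front vowel) → -izi → *oleizi*.
The final sound of the plural form *oleizi* is /i/, which is a vowel, so the definite suffix is -sun, giving *oleizisun*.
The final consonant of the definite form *oleizisun* is /n/, which is coronal, so the accusative suffix is -at, giving *oleizisunat*.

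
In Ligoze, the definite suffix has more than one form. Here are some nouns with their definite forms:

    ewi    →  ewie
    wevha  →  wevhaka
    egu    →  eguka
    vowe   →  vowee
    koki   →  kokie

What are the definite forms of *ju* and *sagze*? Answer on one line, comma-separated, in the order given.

The pattern is front/back vowel harmony: -e when the last vowel of the stem is a front vowel (*ewi*, *vowe*, *koki*); -ka when the last vowel of the stem is a back vowel (*wevha*, *egu*).
The last vowel of *ju* is /u/, which is a back vowel, so the suffix is -ka, giving *juka*.
Since the last vowel of *sagze* is /e/ (a front vowel), it takes -e, giving *sagzee*.

juka, sagzee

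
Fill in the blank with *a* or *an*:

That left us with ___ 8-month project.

an

The indefinite article is chosen by the initial *sound* of the following word, not its spelling.
The number *8* is spoken "eight", beginning with /eɪt/ — a vowel sound.
So the article is *an*: That left us with an 8-month project.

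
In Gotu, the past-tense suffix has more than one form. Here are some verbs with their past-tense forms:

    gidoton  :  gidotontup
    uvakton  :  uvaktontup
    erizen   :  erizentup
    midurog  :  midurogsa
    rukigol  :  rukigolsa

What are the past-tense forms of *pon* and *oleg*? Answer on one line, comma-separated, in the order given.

The pattern is nasality of the final consonant: -tup when the stem ends in a nasal (*gidoton*, *uvakton*, *erizen*); -sa when the stem ends in a non-nasal consonant (*midurog*, *rukigol*).
Since the final consonant of *pon* is /n/ (a nasal), it takes -tup, giving *pontup*.
*oleg*: final consonant = /g/, non-nasal → -sa → *olegsa*.

pontup, olegsa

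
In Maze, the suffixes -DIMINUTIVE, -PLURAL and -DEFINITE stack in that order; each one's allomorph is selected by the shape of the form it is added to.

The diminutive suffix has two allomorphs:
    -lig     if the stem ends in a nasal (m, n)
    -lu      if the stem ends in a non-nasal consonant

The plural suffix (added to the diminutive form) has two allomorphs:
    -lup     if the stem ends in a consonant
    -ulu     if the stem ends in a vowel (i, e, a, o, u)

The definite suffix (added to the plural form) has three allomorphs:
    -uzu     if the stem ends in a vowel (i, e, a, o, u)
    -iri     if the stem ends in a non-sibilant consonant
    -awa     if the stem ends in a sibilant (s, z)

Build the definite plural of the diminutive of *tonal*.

*tonal*: final consonant = /l/, non-nasal → -lu → *tonallu*.
The diminutive form *tonallu* — final sound /u/ (a vowel) → -ulu → *tonalluulu*.
The final sound of the plural form *tonalluulu* is /u/, which is a vowel, so the definite suffix is -uzu, giving *tonalluuluuzu*.

tonalluuluuzu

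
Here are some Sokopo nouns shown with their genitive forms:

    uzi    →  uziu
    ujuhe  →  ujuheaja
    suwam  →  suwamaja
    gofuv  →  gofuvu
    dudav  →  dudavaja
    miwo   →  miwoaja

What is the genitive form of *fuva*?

The pattern is height harmony: -u when the last vowel of the stem is a high vowel (*uzi*, *gofuv*); -aja when the last vowel of the stem is a non-high vowel (*ujuhe*, *suwam*, *dudav*, *miwo*).
Since the last vowel of *fuva* is /a/ (a non-high vowel), it takes -aja, giving *fuvaaja*.

fuvaaja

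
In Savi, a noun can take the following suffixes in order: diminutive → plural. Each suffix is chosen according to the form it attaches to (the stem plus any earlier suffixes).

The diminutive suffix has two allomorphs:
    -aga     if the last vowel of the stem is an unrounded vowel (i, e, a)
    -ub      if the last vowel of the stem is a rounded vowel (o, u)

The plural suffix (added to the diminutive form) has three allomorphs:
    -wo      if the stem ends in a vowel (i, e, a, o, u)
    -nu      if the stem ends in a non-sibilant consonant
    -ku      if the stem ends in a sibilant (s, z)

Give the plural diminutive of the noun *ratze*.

ratzeagawo

Since the last vowel of *ratze* is /e/ (an unrounded vowel), it takes -aga, giving *ratzeaga*.
The diminutive form *ratzeaga* — final sound /a/ (a vowel) → -wo → *ratzeagawo*.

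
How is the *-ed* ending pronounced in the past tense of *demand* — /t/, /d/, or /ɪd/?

/ɪd/

The stem *demand* ends in /t/ or /d/.
The -ed suffix is realized as /ɪd/ after /t, d/; as /t/ after other voiceless consonants; and as /d/ after other voiced sounds.
So -ed on *demand* is pronounced /ɪd/.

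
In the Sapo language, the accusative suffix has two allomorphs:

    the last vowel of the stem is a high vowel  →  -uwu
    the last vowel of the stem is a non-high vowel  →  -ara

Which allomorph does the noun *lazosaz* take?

*lazosaz*: last vowel = /a/, a non-high vowel → -ara.

-ara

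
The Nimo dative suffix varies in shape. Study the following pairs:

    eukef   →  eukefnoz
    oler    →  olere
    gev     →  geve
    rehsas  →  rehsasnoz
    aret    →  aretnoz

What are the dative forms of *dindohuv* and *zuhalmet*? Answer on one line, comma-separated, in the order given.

The suffix is conditioned by the final consonant: -noz when the stem ends in a voiceless consonant (*eukef*, *rehsas*, *aret*); -e when the stem ends in a voiced consonant (*oler*, *gev*).
*dindohuv*: final consonant = /v/, voiced → -e → *dindohuve*.
The final consonant of *zuhalmet* is /t/, which is voiceless, so the suffix is -noz, giving *zuhalmetnoz*.

dindohuve, zuhalmetnoz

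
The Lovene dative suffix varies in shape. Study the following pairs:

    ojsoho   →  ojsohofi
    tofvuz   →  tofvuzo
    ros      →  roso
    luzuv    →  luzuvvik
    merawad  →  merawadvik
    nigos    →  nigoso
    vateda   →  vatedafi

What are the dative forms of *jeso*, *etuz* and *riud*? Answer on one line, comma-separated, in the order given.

The suffix is conditioned by the final sound: -o when the stem ends in a sibilant (*tofvuz*, *ros*, *nigos*); -vik when the stem ends in a non-sibilant consonant (*luzuv*, *merawad*); -fi when the stem ends in a vowel (*ojsoho*, *vateda*).
Since the final sound of *jeso* is /o/ (a vowel), it takes -fi, giving *jesofi*.
The final sound of *etuz* is /z/, which is a sibilant, so the suffix is -o, giving *etuzo*.
The final sound of *riud* is /d/, which is a non-sibilant consonant, so the suffix is -vik, giving *riudvik*.

jesofi, etuzo, riudvik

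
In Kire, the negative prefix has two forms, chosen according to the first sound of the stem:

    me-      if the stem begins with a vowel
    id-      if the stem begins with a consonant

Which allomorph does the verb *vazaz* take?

*vazaz*: first sound = /v/, a consonant → id-.

id-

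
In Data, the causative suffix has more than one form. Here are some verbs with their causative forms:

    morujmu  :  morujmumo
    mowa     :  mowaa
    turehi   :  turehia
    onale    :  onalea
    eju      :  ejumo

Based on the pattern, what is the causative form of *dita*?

ditaa

Looking at the last vowel of each stem: -mo when the last vowel of the stem is a rounded vowel (*morujmu*, *eju*); -a when the last vowel of the stem is an unrounded vowel (*mowa*, *turehi*, *onale*).
*dita* — last vowel /a/ (an unrounded vowel) → -a → *ditaa*.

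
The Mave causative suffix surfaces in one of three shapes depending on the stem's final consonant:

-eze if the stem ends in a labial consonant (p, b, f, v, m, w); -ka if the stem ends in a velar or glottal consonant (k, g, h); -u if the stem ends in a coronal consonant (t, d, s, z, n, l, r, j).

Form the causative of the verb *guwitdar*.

guwitdaru

Since the final consonant of *guwitdar* is /r/ (coronal), it takes -u, giving *guwitdaru*.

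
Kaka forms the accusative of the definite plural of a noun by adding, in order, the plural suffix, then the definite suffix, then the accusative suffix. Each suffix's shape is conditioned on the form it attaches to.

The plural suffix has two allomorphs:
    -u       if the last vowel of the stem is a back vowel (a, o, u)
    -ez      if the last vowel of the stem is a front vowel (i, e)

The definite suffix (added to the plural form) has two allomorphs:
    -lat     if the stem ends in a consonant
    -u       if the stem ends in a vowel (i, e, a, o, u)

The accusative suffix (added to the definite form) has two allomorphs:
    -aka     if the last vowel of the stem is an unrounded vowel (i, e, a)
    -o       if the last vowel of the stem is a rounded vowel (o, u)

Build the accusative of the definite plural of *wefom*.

*wefom*: last vowel = /o/, a back vowel → -u → *wefomu*.
The plural form *wefomu*: final sound = /u/, a vowel → -u → *wefomuu*.
Since the last vowel of the definite form *wefomuu* is /u/ (a rounded vowel), it takes -o, giving *wefomuuo*.

wefomuuo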